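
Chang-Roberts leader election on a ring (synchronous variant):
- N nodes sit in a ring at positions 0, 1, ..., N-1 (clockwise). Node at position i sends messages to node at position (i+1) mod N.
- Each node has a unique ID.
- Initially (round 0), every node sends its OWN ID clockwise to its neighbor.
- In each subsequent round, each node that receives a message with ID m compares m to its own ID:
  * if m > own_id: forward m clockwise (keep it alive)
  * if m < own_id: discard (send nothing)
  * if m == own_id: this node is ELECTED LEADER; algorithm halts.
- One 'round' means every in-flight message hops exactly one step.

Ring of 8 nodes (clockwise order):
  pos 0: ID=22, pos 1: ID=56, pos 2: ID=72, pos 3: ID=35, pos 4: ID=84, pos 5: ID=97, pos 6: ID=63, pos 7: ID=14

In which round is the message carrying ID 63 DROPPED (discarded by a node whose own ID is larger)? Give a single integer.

Answer: 4

Derivation:
Round 1: pos1(id56) recv 22: drop; pos2(id72) recv 56: drop; pos3(id35) recv 72: fwd; pos4(id84) recv 35: drop; pos5(id97) recv 84: drop; pos6(id63) recv 97: fwd; pos7(id14) recv 63: fwd; pos0(id22) recv 14: drop
Round 2: pos4(id84) recv 72: drop; pos7(id14) recv 97: fwd; pos0(id22) recv 63: fwd
Round 3: pos0(id22) recv 97: fwd; pos1(id56) recv 63: fwd
Round 4: pos1(id56) recv 97: fwd; pos2(id72) recv 63: drop
Round 5: pos2(id72) recv 97: fwd
Round 6: pos3(id35) recv 97: fwd
Round 7: pos4(id84) recv 97: fwd
Round 8: pos5(id97) recv 97: ELECTED
Message ID 63 originates at pos 6; dropped at pos 2 in round 4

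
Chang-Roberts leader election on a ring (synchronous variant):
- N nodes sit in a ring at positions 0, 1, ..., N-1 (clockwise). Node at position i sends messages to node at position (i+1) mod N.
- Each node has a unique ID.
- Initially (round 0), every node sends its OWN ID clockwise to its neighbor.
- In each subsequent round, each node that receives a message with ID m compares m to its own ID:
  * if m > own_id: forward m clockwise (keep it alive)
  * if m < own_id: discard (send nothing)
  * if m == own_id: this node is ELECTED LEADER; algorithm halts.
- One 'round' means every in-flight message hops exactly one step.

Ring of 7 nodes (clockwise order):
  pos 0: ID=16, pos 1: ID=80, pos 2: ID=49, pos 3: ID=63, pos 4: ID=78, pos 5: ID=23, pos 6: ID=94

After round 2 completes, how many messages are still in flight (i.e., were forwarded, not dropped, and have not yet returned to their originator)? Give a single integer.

Round 1: pos1(id80) recv 16: drop; pos2(id49) recv 80: fwd; pos3(id63) recv 49: drop; pos4(id78) recv 63: drop; pos5(id23) recv 78: fwd; pos6(id94) recv 23: drop; pos0(id16) recv 94: fwd
Round 2: pos3(id63) recv 80: fwd; pos6(id94) recv 78: drop; pos1(id80) recv 94: fwd
After round 2: 2 messages still in flight

Answer: 2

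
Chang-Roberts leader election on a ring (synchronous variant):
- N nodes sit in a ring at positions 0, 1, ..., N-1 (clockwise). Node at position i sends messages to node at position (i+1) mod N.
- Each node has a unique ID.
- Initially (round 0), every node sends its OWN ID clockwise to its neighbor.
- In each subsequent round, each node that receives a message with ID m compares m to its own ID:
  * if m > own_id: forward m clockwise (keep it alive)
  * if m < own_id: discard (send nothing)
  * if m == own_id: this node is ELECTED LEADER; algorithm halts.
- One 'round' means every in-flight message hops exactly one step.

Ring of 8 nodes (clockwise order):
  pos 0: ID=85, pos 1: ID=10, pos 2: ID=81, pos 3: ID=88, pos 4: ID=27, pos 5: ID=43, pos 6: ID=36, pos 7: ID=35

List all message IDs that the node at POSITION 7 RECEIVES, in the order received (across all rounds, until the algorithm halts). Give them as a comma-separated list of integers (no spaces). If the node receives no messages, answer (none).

Answer: 36,43,88

Derivation:
Round 1: pos1(id10) recv 85: fwd; pos2(id81) recv 10: drop; pos3(id88) recv 81: drop; pos4(id27) recv 88: fwd; pos5(id43) recv 27: drop; pos6(id36) recv 43: fwd; pos7(id35) recv 36: fwd; pos0(id85) recv 35: drop
Round 2: pos2(id81) recv 85: fwd; pos5(id43) recv 88: fwd; pos7(id35) recv 43: fwd; pos0(id85) recv 36: drop
Round 3: pos3(id88) recv 85: drop; pos6(id36) recv 88: fwd; pos0(id85) recv 43: drop
Round 4: pos7(id35) recv 88: fwd
Round 5: pos0(id85) recv 88: fwd
Round 6: pos1(id10) recv 88: fwd
Round 7: pos2(id81) recv 88: fwd
Round 8: pos3(id88) recv 88: ELECTED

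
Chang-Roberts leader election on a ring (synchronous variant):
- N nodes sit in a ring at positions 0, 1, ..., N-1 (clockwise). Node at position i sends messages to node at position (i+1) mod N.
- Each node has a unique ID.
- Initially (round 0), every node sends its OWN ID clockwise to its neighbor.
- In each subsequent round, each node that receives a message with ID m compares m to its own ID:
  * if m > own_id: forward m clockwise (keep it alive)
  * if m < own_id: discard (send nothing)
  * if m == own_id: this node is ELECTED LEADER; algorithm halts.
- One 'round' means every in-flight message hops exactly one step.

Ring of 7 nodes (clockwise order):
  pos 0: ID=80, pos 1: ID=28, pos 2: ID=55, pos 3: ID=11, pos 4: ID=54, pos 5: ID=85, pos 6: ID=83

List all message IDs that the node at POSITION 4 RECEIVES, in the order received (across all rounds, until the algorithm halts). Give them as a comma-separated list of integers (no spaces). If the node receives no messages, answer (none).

Answer: 11,55,80,83,85

Derivation:
Round 1: pos1(id28) recv 80: fwd; pos2(id55) recv 28: drop; pos3(id11) recv 55: fwd; pos4(id54) recv 11: drop; pos5(id85) recv 54: drop; pos6(id83) recv 85: fwd; pos0(id80) recv 83: fwd
Round 2: pos2(id55) recv 80: fwd; pos4(id54) recv 55: fwd; pos0(id80) recv 85: fwd; pos1(id28) recv 83: fwd
Round 3: pos3(id11) recv 80: fwd; pos5(id85) recv 55: drop; pos1(id28) recv 85: fwd; pos2(id55) recv 83: fwd
Round 4: pos4(id54) recv 80: fwd; pos2(id55) recv 85: fwd; pos3(id11) recv 83: fwd
Round 5: pos5(id85) recv 80: drop; pos3(id11) recv 85: fwd; pos4(id54) recv 83: fwd
Round 6: pos4(id54) recv 85: fwd; pos5(id85) recv 83: drop
Round 7: pos5(id85) recv 85: ELECTED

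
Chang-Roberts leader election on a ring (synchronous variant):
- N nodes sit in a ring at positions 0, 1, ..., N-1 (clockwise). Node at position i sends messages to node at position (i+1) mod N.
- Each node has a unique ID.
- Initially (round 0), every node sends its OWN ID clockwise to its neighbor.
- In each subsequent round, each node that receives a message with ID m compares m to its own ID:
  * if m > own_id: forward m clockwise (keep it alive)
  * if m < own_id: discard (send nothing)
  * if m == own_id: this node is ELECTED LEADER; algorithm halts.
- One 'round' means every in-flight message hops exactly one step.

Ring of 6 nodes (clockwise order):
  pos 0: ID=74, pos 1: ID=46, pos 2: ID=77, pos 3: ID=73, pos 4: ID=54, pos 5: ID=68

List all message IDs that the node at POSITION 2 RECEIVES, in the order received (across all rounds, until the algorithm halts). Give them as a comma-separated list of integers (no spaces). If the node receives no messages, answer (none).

Round 1: pos1(id46) recv 74: fwd; pos2(id77) recv 46: drop; pos3(id73) recv 77: fwd; pos4(id54) recv 73: fwd; pos5(id68) recv 54: drop; pos0(id74) recv 68: drop
Round 2: pos2(id77) recv 74: drop; pos4(id54) recv 77: fwd; pos5(id68) recv 73: fwd
Round 3: pos5(id68) recv 77: fwd; pos0(id74) recv 73: drop
Round 4: pos0(id74) recv 77: fwd
Round 5: pos1(id46) recv 77: fwd
Round 6: pos2(id77) recv 77: ELECTED

Answer: 46,74,77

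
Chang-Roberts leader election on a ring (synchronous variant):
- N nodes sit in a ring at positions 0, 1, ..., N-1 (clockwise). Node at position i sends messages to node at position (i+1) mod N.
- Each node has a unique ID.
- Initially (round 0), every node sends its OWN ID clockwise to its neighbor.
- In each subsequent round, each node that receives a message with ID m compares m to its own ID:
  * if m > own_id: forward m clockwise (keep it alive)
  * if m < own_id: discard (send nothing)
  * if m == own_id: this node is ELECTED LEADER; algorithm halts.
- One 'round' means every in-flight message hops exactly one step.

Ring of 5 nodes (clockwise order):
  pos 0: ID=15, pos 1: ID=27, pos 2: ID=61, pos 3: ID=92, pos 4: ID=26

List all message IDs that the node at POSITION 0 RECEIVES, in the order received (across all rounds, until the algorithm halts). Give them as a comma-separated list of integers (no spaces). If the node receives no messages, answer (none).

Answer: 26,92

Derivation:
Round 1: pos1(id27) recv 15: drop; pos2(id61) recv 27: drop; pos3(id92) recv 61: drop; pos4(id26) recv 92: fwd; pos0(id15) recv 26: fwd
Round 2: pos0(id15) recv 92: fwd; pos1(id27) recv 26: drop
Round 3: pos1(id27) recv 92: fwd
Round 4: pos2(id61) recv 92: fwd
Round 5: pos3(id92) recv 92: ELECTED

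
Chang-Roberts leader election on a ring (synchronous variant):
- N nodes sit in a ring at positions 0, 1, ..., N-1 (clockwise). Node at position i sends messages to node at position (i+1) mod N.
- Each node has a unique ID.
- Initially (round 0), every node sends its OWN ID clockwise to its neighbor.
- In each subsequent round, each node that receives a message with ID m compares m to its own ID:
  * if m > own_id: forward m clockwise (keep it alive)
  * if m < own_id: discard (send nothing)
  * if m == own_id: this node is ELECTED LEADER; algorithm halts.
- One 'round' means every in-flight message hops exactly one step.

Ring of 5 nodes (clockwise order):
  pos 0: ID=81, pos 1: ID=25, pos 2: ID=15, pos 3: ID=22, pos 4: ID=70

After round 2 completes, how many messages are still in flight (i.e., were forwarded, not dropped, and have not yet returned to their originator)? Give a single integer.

Answer: 2

Derivation:
Round 1: pos1(id25) recv 81: fwd; pos2(id15) recv 25: fwd; pos3(id22) recv 15: drop; pos4(id70) recv 22: drop; pos0(id81) recv 70: drop
Round 2: pos2(id15) recv 81: fwd; pos3(id22) recv 25: fwd
After round 2: 2 messages still in flight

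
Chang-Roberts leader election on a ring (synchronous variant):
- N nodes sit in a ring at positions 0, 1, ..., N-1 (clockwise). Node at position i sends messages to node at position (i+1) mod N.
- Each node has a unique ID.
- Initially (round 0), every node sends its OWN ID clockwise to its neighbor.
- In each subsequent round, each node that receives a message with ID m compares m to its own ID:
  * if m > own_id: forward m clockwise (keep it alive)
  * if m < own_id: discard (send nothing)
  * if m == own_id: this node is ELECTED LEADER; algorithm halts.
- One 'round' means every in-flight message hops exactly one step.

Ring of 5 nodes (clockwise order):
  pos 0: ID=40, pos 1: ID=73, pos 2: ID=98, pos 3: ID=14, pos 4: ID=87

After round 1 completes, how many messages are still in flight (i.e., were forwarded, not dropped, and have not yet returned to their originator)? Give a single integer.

Round 1: pos1(id73) recv 40: drop; pos2(id98) recv 73: drop; pos3(id14) recv 98: fwd; pos4(id87) recv 14: drop; pos0(id40) recv 87: fwd
After round 1: 2 messages still in flight

Answer: 2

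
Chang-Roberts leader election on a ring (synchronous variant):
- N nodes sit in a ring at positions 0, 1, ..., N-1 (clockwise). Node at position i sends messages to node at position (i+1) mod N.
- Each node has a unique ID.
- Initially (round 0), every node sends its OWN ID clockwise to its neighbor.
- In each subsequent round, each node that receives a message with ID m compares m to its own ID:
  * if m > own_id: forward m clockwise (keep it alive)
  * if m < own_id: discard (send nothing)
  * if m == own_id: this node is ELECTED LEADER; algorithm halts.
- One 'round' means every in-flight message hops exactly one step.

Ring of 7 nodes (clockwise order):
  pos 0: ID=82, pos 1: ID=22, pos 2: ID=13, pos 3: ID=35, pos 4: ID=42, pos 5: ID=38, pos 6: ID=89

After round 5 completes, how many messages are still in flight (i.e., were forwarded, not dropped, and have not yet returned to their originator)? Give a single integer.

Round 1: pos1(id22) recv 82: fwd; pos2(id13) recv 22: fwd; pos3(id35) recv 13: drop; pos4(id42) recv 35: drop; pos5(id38) recv 42: fwd; pos6(id89) recv 38: drop; pos0(id82) recv 89: fwd
Round 2: pos2(id13) recv 82: fwd; pos3(id35) recv 22: drop; pos6(id89) recv 42: drop; pos1(id22) recv 89: fwd
Round 3: pos3(id35) recv 82: fwd; pos2(id13) recv 89: fwd
Round 4: pos4(id42) recv 82: fwd; pos3(id35) recv 89: fwd
Round 5: pos5(id38) recv 82: fwd; pos4(id42) recv 89: fwd
After round 5: 2 messages still in flight

Answer: 2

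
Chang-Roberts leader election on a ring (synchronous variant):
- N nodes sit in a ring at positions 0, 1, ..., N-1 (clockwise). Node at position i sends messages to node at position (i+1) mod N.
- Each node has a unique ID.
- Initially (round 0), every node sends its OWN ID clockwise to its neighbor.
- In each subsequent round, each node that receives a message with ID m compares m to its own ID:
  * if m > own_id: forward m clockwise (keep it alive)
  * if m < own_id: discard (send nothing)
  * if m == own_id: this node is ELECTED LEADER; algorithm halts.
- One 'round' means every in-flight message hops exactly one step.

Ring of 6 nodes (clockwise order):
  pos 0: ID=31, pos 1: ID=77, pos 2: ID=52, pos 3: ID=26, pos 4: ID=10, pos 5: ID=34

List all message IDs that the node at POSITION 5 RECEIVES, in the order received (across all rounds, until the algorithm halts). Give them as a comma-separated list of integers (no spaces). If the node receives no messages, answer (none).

Round 1: pos1(id77) recv 31: drop; pos2(id52) recv 77: fwd; pos3(id26) recv 52: fwd; pos4(id10) recv 26: fwd; pos5(id34) recv 10: drop; pos0(id31) recv 34: fwd
Round 2: pos3(id26) recv 77: fwd; pos4(id10) recv 52: fwd; pos5(id34) recv 26: drop; pos1(id77) recv 34: drop
Round 3: pos4(id10) recv 77: fwd; pos5(id34) recv 52: fwd
Round 4: pos5(id34) recv 77: fwd; pos0(id31) recv 52: fwd
Round 5: pos0(id31) recv 77: fwd; pos1(id77) recv 52: drop
Round 6: pos1(id77) recv 77: ELECTED

Answer: 10,26,52,77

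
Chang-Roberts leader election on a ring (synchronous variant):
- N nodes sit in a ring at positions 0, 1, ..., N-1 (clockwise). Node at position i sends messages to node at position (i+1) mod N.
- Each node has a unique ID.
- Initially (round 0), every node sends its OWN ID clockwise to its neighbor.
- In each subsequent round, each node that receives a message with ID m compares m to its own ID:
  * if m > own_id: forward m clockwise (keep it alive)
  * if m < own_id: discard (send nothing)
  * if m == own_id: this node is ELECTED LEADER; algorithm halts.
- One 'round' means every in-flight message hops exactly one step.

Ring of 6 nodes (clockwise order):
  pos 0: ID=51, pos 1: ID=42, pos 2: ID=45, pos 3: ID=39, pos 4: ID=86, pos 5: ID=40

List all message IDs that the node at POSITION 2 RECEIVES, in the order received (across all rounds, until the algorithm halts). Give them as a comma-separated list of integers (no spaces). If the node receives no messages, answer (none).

Answer: 42,51,86

Derivation:
Round 1: pos1(id42) recv 51: fwd; pos2(id45) recv 42: drop; pos3(id39) recv 45: fwd; pos4(id86) recv 39: drop; pos5(id40) recv 86: fwd; pos0(id51) recv 40: drop
Round 2: pos2(id45) recv 51: fwd; pos4(id86) recv 45: drop; pos0(id51) recv 86: fwd
Round 3: pos3(id39) recv 51: fwd; pos1(id42) recv 86: fwd
Round 4: pos4(id86) recv 51: drop; pos2(id45) recv 86: fwd
Round 5: pos3(id39) recv 86: fwd
Round 6: pos4(id86) recv 86: ELECTED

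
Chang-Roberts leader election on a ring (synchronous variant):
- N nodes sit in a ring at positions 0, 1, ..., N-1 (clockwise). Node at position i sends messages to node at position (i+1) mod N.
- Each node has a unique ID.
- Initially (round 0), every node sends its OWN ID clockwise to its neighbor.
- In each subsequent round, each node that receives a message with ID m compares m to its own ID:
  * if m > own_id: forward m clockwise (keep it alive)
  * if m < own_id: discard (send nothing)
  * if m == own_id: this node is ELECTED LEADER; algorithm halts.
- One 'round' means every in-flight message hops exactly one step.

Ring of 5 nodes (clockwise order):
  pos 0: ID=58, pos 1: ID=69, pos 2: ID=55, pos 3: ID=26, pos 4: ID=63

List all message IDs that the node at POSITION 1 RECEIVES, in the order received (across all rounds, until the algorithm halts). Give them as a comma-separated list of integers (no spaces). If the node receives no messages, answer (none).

Answer: 58,63,69

Derivation:
Round 1: pos1(id69) recv 58: drop; pos2(id55) recv 69: fwd; pos3(id26) recv 55: fwd; pos4(id63) recv 26: drop; pos0(id58) recv 63: fwd
Round 2: pos3(id26) recv 69: fwd; pos4(id63) recv 55: drop; pos1(id69) recv 63: drop
Round 3: pos4(id63) recv 69: fwd
Round 4: pos0(id58) recv 69: fwd
Round 5: pos1(id69) recv 69: ELECTED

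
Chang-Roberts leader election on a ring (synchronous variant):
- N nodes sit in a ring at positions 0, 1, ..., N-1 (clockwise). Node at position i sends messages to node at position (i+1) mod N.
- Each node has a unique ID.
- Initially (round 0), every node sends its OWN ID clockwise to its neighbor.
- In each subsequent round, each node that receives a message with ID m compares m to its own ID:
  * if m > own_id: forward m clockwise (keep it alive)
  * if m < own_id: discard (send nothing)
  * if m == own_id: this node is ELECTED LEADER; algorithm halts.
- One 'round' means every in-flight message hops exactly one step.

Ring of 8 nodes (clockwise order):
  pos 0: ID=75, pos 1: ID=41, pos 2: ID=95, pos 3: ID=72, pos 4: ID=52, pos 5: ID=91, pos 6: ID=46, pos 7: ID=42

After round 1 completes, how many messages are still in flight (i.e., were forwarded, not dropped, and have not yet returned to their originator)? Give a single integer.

Round 1: pos1(id41) recv 75: fwd; pos2(id95) recv 41: drop; pos3(id72) recv 95: fwd; pos4(id52) recv 72: fwd; pos5(id91) recv 52: drop; pos6(id46) recv 91: fwd; pos7(id42) recv 46: fwd; pos0(id75) recv 42: drop
After round 1: 5 messages still in flight

Answer: 5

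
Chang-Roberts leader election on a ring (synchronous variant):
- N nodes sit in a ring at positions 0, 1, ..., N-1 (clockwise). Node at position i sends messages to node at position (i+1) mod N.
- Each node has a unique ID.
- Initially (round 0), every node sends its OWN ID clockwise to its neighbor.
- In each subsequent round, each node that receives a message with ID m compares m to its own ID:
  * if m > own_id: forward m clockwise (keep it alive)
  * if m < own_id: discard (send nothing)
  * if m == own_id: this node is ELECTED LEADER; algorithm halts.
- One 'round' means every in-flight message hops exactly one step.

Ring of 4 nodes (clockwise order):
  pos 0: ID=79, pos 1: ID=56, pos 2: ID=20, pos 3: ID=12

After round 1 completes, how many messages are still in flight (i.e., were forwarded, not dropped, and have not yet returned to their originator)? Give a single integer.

Answer: 3

Derivation:
Round 1: pos1(id56) recv 79: fwd; pos2(id20) recv 56: fwd; pos3(id12) recv 20: fwd; pos0(id79) recv 12: drop
After round 1: 3 messages still in flight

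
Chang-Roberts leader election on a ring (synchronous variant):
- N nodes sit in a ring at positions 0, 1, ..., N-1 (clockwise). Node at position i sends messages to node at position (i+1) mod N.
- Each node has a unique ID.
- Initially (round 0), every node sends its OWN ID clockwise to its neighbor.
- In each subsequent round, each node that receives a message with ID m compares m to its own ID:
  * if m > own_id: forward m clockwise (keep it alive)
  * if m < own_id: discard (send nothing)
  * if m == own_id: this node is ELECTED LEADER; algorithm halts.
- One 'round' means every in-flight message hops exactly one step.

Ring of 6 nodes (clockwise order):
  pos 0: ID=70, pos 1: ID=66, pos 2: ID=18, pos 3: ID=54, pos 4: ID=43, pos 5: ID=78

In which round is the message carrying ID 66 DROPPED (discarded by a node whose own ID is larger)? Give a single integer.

Round 1: pos1(id66) recv 70: fwd; pos2(id18) recv 66: fwd; pos3(id54) recv 18: drop; pos4(id43) recv 54: fwd; pos5(id78) recv 43: drop; pos0(id70) recv 78: fwd
Round 2: pos2(id18) recv 70: fwd; pos3(id54) recv 66: fwd; pos5(id78) recv 54: drop; pos1(id66) recv 78: fwd
Round 3: pos3(id54) recv 70: fwd; pos4(id43) recv 66: fwd; pos2(id18) recv 78: fwd
Round 4: pos4(id43) recv 70: fwd; pos5(id78) recv 66: drop; pos3(id54) recv 78: fwd
Round 5: pos5(id78) recv 70: drop; pos4(id43) recv 78: fwd
Round 6: pos5(id78) recv 78: ELECTED
Message ID 66 originates at pos 1; dropped at pos 5 in round 4

Answer: 4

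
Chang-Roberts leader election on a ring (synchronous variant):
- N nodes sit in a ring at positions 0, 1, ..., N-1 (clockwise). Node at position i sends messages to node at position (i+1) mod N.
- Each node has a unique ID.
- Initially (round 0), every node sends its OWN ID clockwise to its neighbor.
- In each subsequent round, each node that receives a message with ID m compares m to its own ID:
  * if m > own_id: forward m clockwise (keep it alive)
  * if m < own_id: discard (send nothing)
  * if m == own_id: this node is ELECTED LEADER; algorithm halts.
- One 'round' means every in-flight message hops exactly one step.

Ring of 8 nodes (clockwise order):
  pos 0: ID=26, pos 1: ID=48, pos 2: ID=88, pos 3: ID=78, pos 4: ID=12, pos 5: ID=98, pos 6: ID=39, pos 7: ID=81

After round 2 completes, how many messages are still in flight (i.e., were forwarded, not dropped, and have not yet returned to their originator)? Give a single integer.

Answer: 3

Derivation:
Round 1: pos1(id48) recv 26: drop; pos2(id88) recv 48: drop; pos3(id78) recv 88: fwd; pos4(id12) recv 78: fwd; pos5(id98) recv 12: drop; pos6(id39) recv 98: fwd; pos7(id81) recv 39: drop; pos0(id26) recv 81: fwd
Round 2: pos4(id12) recv 88: fwd; pos5(id98) recv 78: drop; pos7(id81) recv 98: fwd; pos1(id48) recv 81: fwd
After round 2: 3 messages still in flight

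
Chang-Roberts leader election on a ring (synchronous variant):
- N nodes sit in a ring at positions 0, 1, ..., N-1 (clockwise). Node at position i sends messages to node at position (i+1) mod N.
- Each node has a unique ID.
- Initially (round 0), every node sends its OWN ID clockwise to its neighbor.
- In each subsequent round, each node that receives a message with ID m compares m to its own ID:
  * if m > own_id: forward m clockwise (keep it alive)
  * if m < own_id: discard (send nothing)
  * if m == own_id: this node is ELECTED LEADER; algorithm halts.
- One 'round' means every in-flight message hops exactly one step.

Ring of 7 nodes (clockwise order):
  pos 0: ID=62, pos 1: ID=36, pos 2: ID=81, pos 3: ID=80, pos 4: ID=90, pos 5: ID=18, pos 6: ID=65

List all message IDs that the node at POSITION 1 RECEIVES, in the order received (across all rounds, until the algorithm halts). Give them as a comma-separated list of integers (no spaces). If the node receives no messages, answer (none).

Round 1: pos1(id36) recv 62: fwd; pos2(id81) recv 36: drop; pos3(id80) recv 81: fwd; pos4(id90) recv 80: drop; pos5(id18) recv 90: fwd; pos6(id65) recv 18: drop; pos0(id62) recv 65: fwd
Round 2: pos2(id81) recv 62: drop; pos4(id90) recv 81: drop; pos6(id65) recv 90: fwd; pos1(id36) recv 65: fwd
Round 3: pos0(id62) recv 90: fwd; pos2(id81) recv 65: drop
Round 4: pos1(id36) recv 90: fwd
Round 5: pos2(id81) recv 90: fwd
Round 6: pos3(id80) recv 90: fwd
Round 7: pos4(id90) recv 90: ELECTED

Answer: 62,65,90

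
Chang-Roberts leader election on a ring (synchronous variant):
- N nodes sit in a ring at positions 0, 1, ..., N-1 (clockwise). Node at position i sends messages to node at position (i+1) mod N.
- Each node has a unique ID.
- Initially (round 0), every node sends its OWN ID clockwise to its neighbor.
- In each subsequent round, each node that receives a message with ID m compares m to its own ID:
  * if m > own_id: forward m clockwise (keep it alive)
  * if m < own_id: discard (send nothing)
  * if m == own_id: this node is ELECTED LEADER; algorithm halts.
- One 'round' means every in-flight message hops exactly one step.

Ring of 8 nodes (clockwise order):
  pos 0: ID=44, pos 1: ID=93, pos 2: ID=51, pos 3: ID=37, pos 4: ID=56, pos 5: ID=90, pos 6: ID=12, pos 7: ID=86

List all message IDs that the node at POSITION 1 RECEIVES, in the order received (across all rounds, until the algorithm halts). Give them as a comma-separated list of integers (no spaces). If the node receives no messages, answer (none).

Answer: 44,86,90,93

Derivation:
Round 1: pos1(id93) recv 44: drop; pos2(id51) recv 93: fwd; pos3(id37) recv 51: fwd; pos4(id56) recv 37: drop; pos5(id90) recv 56: drop; pos6(id12) recv 90: fwd; pos7(id86) recv 12: drop; pos0(id44) recv 86: fwd
Round 2: pos3(id37) recv 93: fwd; pos4(id56) recv 51: drop; pos7(id86) recv 90: fwd; pos1(id93) recv 86: drop
Round 3: pos4(id56) recv 93: fwd; pos0(id44) recv 90: fwd
Round 4: pos5(id90) recv 93: fwd; pos1(id93) recv 90: drop
Round 5: pos6(id12) recv 93: fwd
Round 6: pos7(id86) recv 93: fwd
Round 7: pos0(id44) recv 93: fwd
Round 8: pos1(id93) recv 93: ELECTED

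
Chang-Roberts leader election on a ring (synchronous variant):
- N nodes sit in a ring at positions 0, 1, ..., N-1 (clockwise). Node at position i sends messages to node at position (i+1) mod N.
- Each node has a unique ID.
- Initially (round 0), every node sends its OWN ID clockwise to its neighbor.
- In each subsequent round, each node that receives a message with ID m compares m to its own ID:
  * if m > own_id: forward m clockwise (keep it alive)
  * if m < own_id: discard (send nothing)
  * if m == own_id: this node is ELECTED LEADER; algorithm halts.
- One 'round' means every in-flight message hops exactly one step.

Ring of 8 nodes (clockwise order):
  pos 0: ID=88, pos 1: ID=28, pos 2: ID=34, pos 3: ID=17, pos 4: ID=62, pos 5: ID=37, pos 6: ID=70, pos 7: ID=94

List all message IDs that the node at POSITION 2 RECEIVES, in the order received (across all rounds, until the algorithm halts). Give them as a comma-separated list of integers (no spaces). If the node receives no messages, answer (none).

Round 1: pos1(id28) recv 88: fwd; pos2(id34) recv 28: drop; pos3(id17) recv 34: fwd; pos4(id62) recv 17: drop; pos5(id37) recv 62: fwd; pos6(id70) recv 37: drop; pos7(id94) recv 70: drop; pos0(id88) recv 94: fwd
Round 2: pos2(id34) recv 88: fwd; pos4(id62) recv 34: drop; pos6(id70) recv 62: drop; pos1(id28) recv 94: fwd
Round 3: pos3(id17) recv 88: fwd; pos2(id34) recv 94: fwd
Round 4: pos4(id62) recv 88: fwd; pos3(id17) recv 94: fwd
Round 5: pos5(id37) recv 88: fwd; pos4(id62) recv 94: fwd
Round 6: pos6(id70) recv 88: fwd; pos5(id37) recv 94: fwd
Round 7: pos7(id94) recv 88: drop; pos6(id70) recv 94: fwd
Round 8: pos7(id94) recv 94: ELECTED

Answer: 28,88,94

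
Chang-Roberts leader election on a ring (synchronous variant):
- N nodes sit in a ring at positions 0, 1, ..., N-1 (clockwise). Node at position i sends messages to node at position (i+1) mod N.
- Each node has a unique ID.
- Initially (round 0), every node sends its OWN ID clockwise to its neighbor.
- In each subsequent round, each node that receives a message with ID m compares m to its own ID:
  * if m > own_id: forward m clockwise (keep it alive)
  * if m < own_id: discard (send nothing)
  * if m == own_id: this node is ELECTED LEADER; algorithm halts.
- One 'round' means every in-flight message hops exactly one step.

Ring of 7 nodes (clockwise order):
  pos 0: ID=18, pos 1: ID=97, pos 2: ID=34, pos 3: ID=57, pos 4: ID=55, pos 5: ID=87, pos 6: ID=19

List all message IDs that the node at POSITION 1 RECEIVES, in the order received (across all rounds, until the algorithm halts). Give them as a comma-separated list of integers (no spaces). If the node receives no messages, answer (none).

Round 1: pos1(id97) recv 18: drop; pos2(id34) recv 97: fwd; pos3(id57) recv 34: drop; pos4(id55) recv 57: fwd; pos5(id87) recv 55: drop; pos6(id19) recv 87: fwd; pos0(id18) recv 19: fwd
Round 2: pos3(id57) recv 97: fwd; pos5(id87) recv 57: drop; pos0(id18) recv 87: fwd; pos1(id97) recv 19: drop
Round 3: pos4(id55) recv 97: fwd; pos1(id97) recv 87: drop
Round 4: pos5(id87) recv 97: fwd
Round 5: pos6(id19) recv 97: fwd
Round 6: pos0(id18) recv 97: fwd
Round 7: pos1(id97) recv 97: ELECTED

Answer: 18,19,87,97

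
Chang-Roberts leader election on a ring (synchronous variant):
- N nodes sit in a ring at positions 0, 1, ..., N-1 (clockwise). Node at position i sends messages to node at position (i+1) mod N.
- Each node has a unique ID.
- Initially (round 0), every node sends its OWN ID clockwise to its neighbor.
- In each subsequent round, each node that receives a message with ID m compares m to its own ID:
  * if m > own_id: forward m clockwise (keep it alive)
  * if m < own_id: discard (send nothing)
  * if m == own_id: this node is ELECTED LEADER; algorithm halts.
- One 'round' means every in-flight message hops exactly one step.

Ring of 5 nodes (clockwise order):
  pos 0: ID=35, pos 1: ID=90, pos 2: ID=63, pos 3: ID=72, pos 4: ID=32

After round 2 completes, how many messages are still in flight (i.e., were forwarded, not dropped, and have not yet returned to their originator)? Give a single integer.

Round 1: pos1(id90) recv 35: drop; pos2(id63) recv 90: fwd; pos3(id72) recv 63: drop; pos4(id32) recv 72: fwd; pos0(id35) recv 32: drop
Round 2: pos3(id72) recv 90: fwd; pos0(id35) recv 72: fwd
After round 2: 2 messages still in flight

Answer: 2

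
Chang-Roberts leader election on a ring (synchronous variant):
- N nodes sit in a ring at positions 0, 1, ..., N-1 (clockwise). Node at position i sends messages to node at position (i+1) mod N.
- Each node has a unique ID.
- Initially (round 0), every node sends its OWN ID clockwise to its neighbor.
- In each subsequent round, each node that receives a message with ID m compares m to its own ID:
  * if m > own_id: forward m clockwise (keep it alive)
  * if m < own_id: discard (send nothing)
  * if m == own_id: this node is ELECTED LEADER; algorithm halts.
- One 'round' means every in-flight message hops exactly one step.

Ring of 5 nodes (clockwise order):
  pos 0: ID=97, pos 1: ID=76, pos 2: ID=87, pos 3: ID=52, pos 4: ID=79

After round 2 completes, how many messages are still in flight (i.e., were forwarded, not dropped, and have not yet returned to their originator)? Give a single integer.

Answer: 2

Derivation:
Round 1: pos1(id76) recv 97: fwd; pos2(id87) recv 76: drop; pos3(id52) recv 87: fwd; pos4(id79) recv 52: drop; pos0(id97) recv 79: drop
Round 2: pos2(id87) recv 97: fwd; pos4(id79) recv 87: fwd
After round 2: 2 messages still in flight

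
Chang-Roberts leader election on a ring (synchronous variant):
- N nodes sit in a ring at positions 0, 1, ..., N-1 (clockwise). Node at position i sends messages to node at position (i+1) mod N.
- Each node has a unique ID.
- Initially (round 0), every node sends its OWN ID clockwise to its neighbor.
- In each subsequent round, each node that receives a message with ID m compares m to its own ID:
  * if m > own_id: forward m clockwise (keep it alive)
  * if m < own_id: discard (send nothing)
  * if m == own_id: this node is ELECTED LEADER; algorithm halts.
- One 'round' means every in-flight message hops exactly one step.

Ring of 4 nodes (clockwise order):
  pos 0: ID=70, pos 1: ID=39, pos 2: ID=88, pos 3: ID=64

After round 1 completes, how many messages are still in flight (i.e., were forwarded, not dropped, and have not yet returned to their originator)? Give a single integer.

Round 1: pos1(id39) recv 70: fwd; pos2(id88) recv 39: drop; pos3(id64) recv 88: fwd; pos0(id70) recv 64: drop
After round 1: 2 messages still in flight

Answer: 2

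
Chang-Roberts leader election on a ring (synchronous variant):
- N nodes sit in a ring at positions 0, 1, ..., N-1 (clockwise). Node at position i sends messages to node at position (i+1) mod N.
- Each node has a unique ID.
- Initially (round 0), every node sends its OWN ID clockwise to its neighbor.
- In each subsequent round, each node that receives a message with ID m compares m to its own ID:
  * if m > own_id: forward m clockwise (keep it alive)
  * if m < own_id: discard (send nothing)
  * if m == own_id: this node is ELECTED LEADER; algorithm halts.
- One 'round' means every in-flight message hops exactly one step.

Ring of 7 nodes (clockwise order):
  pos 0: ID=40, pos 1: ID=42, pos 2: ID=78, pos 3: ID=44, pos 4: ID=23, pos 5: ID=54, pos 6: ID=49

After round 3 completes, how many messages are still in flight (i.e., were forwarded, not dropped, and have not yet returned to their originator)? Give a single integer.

Round 1: pos1(id42) recv 40: drop; pos2(id78) recv 42: drop; pos3(id44) recv 78: fwd; pos4(id23) recv 44: fwd; pos5(id54) recv 23: drop; pos6(id49) recv 54: fwd; pos0(id40) recv 49: fwd
Round 2: pos4(id23) recv 78: fwd; pos5(id54) recv 44: drop; pos0(id40) recv 54: fwd; pos1(id42) recv 49: fwd
Round 3: pos5(id54) recv 78: fwd; pos1(id42) recv 54: fwd; pos2(id78) recv 49: drop
After round 3: 2 messages still in flight

Answer: 2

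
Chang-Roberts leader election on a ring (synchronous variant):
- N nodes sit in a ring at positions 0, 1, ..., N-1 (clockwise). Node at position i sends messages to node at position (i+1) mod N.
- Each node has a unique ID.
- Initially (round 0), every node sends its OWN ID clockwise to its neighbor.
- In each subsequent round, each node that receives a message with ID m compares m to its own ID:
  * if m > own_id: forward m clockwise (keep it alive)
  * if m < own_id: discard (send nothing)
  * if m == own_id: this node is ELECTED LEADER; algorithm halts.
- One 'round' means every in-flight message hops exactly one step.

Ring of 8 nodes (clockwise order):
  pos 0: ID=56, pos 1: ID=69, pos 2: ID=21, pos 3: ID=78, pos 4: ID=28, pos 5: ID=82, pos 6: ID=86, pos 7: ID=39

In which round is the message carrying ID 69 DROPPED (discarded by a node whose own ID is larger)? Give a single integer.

Answer: 2

Derivation:
Round 1: pos1(id69) recv 56: drop; pos2(id21) recv 69: fwd; pos3(id78) recv 21: drop; pos4(id28) recv 78: fwd; pos5(id82) recv 28: drop; pos6(id86) recv 82: drop; pos7(id39) recv 86: fwd; pos0(id56) recv 39: drop
Round 2: pos3(id78) recv 69: drop; pos5(id82) recv 78: drop; pos0(id56) recv 86: fwd
Round 3: pos1(id69) recv 86: fwd
Round 4: pos2(id21) recv 86: fwd
Round 5: pos3(id78) recv 86: fwd
Round 6: pos4(id28) recv 86: fwd
Round 7: pos5(id82) recv 86: fwd
Round 8: pos6(id86) recv 86: ELECTED
Message ID 69 originates at pos 1; dropped at pos 3 in round 2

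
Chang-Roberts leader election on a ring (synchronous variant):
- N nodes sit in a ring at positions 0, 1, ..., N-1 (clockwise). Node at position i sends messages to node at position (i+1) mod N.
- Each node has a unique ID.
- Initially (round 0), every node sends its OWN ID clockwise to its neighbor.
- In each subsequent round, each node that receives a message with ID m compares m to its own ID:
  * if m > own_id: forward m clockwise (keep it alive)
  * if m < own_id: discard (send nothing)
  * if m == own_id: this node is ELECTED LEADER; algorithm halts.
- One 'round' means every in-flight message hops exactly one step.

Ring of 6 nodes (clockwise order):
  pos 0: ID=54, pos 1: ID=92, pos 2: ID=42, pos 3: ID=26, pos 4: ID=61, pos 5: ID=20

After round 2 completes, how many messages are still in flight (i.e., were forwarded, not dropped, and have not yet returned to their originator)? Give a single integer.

Round 1: pos1(id92) recv 54: drop; pos2(id42) recv 92: fwd; pos3(id26) recv 42: fwd; pos4(id61) recv 26: drop; pos5(id20) recv 61: fwd; pos0(id54) recv 20: drop
Round 2: pos3(id26) recv 92: fwd; pos4(id61) recv 42: drop; pos0(id54) recv 61: fwd
After round 2: 2 messages still in flight

Answer: 2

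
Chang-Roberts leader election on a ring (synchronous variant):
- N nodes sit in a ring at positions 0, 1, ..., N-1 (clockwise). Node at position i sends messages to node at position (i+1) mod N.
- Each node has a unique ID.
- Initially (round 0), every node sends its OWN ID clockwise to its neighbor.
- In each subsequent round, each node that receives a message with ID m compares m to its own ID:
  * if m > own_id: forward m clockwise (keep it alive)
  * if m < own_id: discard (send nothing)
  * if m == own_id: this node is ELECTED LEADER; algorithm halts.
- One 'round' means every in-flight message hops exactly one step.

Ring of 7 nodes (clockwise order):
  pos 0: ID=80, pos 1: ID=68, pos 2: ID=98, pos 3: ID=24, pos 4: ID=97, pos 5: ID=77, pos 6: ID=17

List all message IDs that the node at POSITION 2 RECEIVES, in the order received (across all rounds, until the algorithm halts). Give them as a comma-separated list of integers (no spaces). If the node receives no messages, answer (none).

Round 1: pos1(id68) recv 80: fwd; pos2(id98) recv 68: drop; pos3(id24) recv 98: fwd; pos4(id97) recv 24: drop; pos5(id77) recv 97: fwd; pos6(id17) recv 77: fwd; pos0(id80) recv 17: drop
Round 2: pos2(id98) recv 80: drop; pos4(id97) recv 98: fwd; pos6(id17) recv 97: fwd; pos0(id80) recv 77: drop
Round 3: pos5(id77) recv 98: fwd; pos0(id80) recv 97: fwd
Round 4: pos6(id17) recv 98: fwd; pos1(id68) recv 97: fwd
Round 5: pos0(id80) recv 98: fwd; pos2(id98) recv 97: drop
Round 6: pos1(id68) recv 98: fwd
Round 7: pos2(id98) recv 98: ELECTED

Answer: 68,80,97,98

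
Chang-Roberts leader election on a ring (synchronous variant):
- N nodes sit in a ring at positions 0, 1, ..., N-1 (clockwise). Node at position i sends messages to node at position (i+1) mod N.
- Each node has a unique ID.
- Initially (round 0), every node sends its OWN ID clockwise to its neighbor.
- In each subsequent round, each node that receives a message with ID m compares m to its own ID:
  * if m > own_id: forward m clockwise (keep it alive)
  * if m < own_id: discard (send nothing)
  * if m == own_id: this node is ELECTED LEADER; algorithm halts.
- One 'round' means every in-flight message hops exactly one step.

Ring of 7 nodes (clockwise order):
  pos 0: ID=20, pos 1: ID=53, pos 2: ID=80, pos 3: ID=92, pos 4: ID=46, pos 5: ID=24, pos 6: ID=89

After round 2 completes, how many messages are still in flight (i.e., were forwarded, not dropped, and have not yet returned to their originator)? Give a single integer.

Round 1: pos1(id53) recv 20: drop; pos2(id80) recv 53: drop; pos3(id92) recv 80: drop; pos4(id46) recv 92: fwd; pos5(id24) recv 46: fwd; pos6(id89) recv 24: drop; pos0(id20) recv 89: fwd
Round 2: pos5(id24) recv 92: fwd; pos6(id89) recv 46: drop; pos1(id53) recv 89: fwd
After round 2: 2 messages still in flight

Answer: 2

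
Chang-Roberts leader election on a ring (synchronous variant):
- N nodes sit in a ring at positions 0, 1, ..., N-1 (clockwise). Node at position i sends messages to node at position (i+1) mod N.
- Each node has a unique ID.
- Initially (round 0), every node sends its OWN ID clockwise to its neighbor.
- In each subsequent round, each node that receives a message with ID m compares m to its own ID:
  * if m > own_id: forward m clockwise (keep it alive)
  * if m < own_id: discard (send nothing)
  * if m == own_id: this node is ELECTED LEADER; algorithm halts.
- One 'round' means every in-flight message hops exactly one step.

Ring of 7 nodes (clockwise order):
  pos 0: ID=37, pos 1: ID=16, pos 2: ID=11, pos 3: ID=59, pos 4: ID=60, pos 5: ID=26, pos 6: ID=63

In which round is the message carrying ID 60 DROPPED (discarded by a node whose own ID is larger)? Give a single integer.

Answer: 2

Derivation:
Round 1: pos1(id16) recv 37: fwd; pos2(id11) recv 16: fwd; pos3(id59) recv 11: drop; pos4(id60) recv 59: drop; pos5(id26) recv 60: fwd; pos6(id63) recv 26: drop; pos0(id37) recv 63: fwd
Round 2: pos2(id11) recv 37: fwd; pos3(id59) recv 16: drop; pos6(id63) recv 60: drop; pos1(id16) recv 63: fwd
Round 3: pos3(id59) recv 37: drop; pos2(id11) recv 63: fwd
Round 4: pos3(id59) recv 63: fwd
Round 5: pos4(id60) recv 63: fwd
Round 6: pos5(id26) recv 63: fwd
Round 7: pos6(id63) recv 63: ELECTED
Message ID 60 originates at pos 4; dropped at pos 6 in round 2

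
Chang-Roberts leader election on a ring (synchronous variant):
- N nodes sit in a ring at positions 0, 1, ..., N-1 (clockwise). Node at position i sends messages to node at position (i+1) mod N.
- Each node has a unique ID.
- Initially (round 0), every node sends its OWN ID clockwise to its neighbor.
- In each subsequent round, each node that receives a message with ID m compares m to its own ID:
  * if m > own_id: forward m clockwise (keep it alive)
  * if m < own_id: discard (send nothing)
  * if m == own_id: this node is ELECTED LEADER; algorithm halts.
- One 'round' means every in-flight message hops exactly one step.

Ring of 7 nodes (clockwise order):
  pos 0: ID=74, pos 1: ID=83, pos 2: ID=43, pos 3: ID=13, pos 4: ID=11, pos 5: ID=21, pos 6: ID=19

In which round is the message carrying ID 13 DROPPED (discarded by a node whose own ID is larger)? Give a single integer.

Answer: 2

Derivation:
Round 1: pos1(id83) recv 74: drop; pos2(id43) recv 83: fwd; pos3(id13) recv 43: fwd; pos4(id11) recv 13: fwd; pos5(id21) recv 11: drop; pos6(id19) recv 21: fwd; pos0(id74) recv 19: drop
Round 2: pos3(id13) recv 83: fwd; pos4(id11) recv 43: fwd; pos5(id21) recv 13: drop; pos0(id74) recv 21: drop
Round 3: pos4(id11) recv 83: fwd; pos5(id21) recv 43: fwd
Round 4: pos5(id21) recv 83: fwd; pos6(id19) recv 43: fwd
Round 5: pos6(id19) recv 83: fwd; pos0(id74) recv 43: drop
Round 6: pos0(id74) recv 83: fwd
Round 7: pos1(id83) recv 83: ELECTED
Message ID 13 originates at pos 3; dropped at pos 5 in round 2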